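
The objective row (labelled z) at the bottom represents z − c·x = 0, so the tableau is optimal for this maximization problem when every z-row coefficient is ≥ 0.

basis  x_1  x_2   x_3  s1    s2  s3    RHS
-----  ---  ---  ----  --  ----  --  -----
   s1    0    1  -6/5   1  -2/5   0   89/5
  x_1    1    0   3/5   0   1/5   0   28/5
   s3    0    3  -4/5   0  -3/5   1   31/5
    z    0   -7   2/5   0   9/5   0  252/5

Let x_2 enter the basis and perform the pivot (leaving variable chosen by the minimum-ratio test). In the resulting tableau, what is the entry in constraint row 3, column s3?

Ratio test on column x_2 — row 1: (89/5)/1 = 89/5; row 2: entry 0 ≤ 0; row 3: (31/5)/3 = 31/15. Minimum is 31/15 at row 3 (s3 leaves); pivot element 3.
Divide row 3 by 3; eliminate column x_2 from the other rows.
In the new row 3, the s3 entry is the old entry divided by the pivot: 1/3 = 1/3.

1/3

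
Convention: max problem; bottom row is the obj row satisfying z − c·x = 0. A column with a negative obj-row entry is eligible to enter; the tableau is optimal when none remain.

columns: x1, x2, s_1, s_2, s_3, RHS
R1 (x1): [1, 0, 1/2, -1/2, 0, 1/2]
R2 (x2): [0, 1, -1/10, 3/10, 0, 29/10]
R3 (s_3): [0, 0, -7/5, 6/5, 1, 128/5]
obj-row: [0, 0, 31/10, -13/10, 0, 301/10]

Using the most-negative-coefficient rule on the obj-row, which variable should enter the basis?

Negative obj-row entries: s_2: -13/10.
The most negative is -13/10 in column s_2, so s_2 enters.

s_2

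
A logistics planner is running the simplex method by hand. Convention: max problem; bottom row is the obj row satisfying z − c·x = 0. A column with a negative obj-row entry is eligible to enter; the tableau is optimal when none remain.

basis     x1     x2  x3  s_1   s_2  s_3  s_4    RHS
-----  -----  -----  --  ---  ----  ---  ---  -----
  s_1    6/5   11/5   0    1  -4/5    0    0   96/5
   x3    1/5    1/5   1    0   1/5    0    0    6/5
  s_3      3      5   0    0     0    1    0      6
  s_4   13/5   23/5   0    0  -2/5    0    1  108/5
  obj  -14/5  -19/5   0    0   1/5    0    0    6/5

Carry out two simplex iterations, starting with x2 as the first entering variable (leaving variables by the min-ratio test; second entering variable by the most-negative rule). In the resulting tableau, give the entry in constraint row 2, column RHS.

4/5

Ratio test on column x2 — row 1: (96/5)/(11/5) = 96/11; row 2: (6/5)/(1/5) = 6; row 3: 6/5 = 6/5; row 4: (108/5)/(23/5) = 108/23. Minimum is 6/5 at row 3 (s_3 leaves); pivot element 5.
Divide row 3 by 5; eliminate column x2 from the other rows.
Second iteration: most negative obj-row entry is -13/25 in column x1, so x1 enters.
Ratio test on column x1 — row 1: entry -3/25 ≤ 0; row 2: (24/25)/(2/25) = 12; row 3: (6/5)/(3/5) = 2; row 4: entry -4/25 ≤ 0. Minimum is 2 at row 3 (x2 leaves); pivot element 3/5.
Divide row 3 by 3/5; eliminate column x1 from the other rows.
After both pivots, the entry at constraint row 2, column RHS is 4/5.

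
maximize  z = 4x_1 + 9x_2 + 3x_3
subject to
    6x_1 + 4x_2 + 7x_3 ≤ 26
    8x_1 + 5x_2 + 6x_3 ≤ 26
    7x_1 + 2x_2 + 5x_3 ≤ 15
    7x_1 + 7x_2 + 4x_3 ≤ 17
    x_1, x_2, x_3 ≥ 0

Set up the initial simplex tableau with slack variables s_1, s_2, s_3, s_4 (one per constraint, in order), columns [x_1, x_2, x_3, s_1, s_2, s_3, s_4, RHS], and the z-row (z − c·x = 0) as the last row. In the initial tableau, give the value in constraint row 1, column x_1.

Constraint 1 has coefficient 6 on x_1.

6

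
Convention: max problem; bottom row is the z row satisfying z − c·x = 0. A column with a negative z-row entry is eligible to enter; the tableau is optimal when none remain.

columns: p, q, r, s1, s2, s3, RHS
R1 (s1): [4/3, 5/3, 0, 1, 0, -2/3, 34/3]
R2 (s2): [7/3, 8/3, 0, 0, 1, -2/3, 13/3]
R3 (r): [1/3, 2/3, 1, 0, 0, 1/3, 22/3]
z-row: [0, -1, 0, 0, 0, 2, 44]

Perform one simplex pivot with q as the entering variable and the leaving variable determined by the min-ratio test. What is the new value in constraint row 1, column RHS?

69/8

Ratio test on column q — row 1: (34/3)/(5/3) = 34/5; row 2: (13/3)/(8/3) = 13/8; row 3: (22/3)/(2/3) = 11. Minimum is 13/8 at row 2 (s2 leaves); pivot element 8/3.
Divide row 2 by 8/3; eliminate column q from the other rows.
Row 1 update in column RHS: 34/3 − (5/3)·(13/8) = 69/8.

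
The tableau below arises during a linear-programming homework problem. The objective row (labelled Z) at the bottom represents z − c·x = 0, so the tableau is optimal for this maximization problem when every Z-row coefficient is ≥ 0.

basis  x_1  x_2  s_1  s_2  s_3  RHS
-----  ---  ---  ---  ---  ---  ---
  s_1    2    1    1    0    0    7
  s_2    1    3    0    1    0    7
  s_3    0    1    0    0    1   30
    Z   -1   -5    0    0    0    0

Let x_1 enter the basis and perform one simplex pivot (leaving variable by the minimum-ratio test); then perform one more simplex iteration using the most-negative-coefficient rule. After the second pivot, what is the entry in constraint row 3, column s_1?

Ratio test on column x_1 — row 1: 7/2 = 7/2; row 2: 7/1 = 7; row 3: entry 0 ≤ 0. Minimum is 7/2 at row 1 (s_1 leaves); pivot element 2.
Divide row 1 by 2; eliminate column x_1 from the other rows.
Second iteration: most negative Z-row entry is -9/2 in column x_2, so x_2 enters.
Ratio test on column x_2 — row 1: (7/2)/(1/2) = 7; row 2: (7/2)/(5/2) = 7/5; row 3: 30/1 = 30. Minimum is 7/5 at row 2 (s_2 leaves); pivot element 5/2.
Divide row 2 by 5/2; eliminate column x_2 from the other rows.
After both pivots, the entry at constraint row 3, column s_1 is 1/5.

1/5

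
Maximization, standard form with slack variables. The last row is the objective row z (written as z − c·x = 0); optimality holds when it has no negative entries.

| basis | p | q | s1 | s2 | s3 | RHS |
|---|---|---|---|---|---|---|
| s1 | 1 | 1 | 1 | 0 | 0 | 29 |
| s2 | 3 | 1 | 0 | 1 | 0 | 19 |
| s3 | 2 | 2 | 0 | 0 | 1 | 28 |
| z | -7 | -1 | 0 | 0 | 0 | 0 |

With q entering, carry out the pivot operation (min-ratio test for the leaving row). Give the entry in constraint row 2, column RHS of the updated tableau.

Ratio test on column q — row 1: 29/1 = 29; row 2: 19/1 = 19; row 3: 28/2 = 14. Minimum is 14 at row 3 (s3 leaves); pivot element 2.
Divide row 3 by 2; eliminate column q from the other rows.
Row 2 update in column RHS: 19 − 1·14 = 5.

5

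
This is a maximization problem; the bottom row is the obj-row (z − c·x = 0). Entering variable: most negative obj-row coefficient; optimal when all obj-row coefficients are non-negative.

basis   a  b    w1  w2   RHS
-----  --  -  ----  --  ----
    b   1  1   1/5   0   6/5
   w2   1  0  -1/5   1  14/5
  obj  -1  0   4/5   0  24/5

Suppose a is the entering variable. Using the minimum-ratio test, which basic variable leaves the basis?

Column a entries and ratios — b: (6/5)/1 = 6/5; w2: (14/5)/1 = 14/5.
Smallest ratio is 6/5 in the row of b, so b leaves.

b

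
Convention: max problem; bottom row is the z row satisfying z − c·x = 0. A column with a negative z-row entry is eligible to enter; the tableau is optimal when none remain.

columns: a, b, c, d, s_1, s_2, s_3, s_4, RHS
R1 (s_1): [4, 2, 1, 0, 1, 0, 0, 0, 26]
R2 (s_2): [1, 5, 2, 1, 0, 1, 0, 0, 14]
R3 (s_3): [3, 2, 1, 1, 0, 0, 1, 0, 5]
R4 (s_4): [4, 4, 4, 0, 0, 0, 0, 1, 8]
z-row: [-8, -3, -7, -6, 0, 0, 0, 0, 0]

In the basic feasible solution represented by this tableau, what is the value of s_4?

s_4 is basic (row 4); its value is the RHS of that row, 8.

8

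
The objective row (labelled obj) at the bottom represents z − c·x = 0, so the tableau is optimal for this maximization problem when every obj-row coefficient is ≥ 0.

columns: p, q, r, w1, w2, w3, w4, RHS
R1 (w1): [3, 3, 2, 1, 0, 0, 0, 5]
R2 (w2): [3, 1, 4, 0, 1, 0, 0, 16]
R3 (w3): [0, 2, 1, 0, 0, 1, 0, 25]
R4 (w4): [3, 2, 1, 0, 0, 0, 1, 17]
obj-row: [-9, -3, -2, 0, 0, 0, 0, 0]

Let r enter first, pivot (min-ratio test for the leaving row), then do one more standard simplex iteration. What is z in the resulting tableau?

15

Ratio test on column r — row 1: 5/2 = 5/2; row 2: 16/4 = 4; row 3: 25/1 = 25; row 4: 17/1 = 17. Minimum is 5/2 at row 1 (w1 leaves); pivot element 2.
Pivot on row 1; the obj-row RHS becomes 0 − (-2)·(5/2) = 5.
Next entering variable (most negative obj-row entry -6): p.
Ratio test on column p — row 1: (5/2)/(3/2) = 5/3; row 2: entry -3 ≤ 0; row 3: entry -3/2 ≤ 0; row 4: (29/2)/(3/2) = 29/3. Minimum is 5/3 at row 1 (r leaves); pivot element 3/2.
After the second pivot the obj-row RHS is 5 − (-6)·(5/3) = 15.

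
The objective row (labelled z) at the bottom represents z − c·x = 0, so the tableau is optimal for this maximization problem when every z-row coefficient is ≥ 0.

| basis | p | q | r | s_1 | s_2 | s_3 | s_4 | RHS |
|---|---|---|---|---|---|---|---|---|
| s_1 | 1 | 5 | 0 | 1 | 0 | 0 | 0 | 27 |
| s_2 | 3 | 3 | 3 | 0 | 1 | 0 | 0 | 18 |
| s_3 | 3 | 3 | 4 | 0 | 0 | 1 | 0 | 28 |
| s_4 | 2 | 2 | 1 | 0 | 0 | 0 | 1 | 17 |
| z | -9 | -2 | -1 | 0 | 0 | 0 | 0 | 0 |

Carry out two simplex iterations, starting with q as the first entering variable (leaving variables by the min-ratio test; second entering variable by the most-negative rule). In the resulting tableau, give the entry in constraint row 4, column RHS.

Ratio test on column q — row 1: 27/5 = 27/5; row 2: 18/3 = 6; row 3: 28/3 = 28/3; row 4: 17/2 = 17/2. Minimum is 27/5 at row 1 (s_1 leaves); pivot element 5.
Divide row 1 by 5; eliminate column q from the other rows.
Second iteration: most negative z-row entry is -43/5 in column p, so p enters.
Ratio test on column p — row 1: (27/5)/(1/5) = 27; row 2: (9/5)/(12/5) = 3/4; row 3: (59/5)/(12/5) = 59/12; row 4: (31/5)/(8/5) = 31/8. Minimum is 3/4 at row 2 (s_2 leaves); pivot element 12/5.
Divide row 2 by 12/5; eliminate column p from the other rows.
After both pivots, the entry at constraint row 4, column RHS is 5.

5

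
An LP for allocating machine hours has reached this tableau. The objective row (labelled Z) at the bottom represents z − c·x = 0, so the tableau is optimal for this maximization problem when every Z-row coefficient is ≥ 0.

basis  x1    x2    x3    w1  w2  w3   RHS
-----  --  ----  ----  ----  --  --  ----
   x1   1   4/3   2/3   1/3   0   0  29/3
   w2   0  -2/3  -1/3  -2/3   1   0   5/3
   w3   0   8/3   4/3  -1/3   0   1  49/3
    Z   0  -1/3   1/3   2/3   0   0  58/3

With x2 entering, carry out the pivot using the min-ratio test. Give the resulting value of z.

Ratio test on column x2 — row 1: (29/3)/(4/3) = 29/4; row 2: entry -2/3 ≤ 0; row 3: (49/3)/(8/3) = 49/8. Minimum is 49/8 at row 3 (w3 leaves); pivot element 8/3.
Pivot on row 3; the Z-row RHS becomes 58/3 − (-1/3)·(49/8) = 171/8.

171/8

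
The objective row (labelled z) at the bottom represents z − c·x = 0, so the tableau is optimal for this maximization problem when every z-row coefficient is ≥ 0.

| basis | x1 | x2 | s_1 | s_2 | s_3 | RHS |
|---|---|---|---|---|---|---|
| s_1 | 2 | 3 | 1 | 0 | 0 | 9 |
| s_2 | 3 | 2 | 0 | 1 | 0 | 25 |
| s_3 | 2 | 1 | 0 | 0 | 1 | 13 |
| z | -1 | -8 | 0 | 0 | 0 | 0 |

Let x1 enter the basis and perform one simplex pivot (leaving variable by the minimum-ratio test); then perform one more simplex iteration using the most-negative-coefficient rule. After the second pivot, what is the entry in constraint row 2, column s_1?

Ratio test on column x1 — row 1: 9/2 = 9/2; row 2: 25/3 = 25/3; row 3: 13/2 = 13/2. Minimum is 9/2 at row 1 (s_1 leaves); pivot element 2.
Divide row 1 by 2; eliminate column x1 from the other rows.
Second iteration: most negative z-row entry is -13/2 in column x2, so x2 enters.
Ratio test on column x2 — row 1: (9/2)/(3/2) = 3; row 2: entry -5/2 ≤ 0; row 3: entry -2 ≤ 0. Minimum is 3 at row 1 (x1 leaves); pivot element 3/2.
Divide row 1 by 3/2; eliminate column x2 from the other rows.
After both pivots, the entry at constraint row 2, column s_1 is -2/3.

-2/3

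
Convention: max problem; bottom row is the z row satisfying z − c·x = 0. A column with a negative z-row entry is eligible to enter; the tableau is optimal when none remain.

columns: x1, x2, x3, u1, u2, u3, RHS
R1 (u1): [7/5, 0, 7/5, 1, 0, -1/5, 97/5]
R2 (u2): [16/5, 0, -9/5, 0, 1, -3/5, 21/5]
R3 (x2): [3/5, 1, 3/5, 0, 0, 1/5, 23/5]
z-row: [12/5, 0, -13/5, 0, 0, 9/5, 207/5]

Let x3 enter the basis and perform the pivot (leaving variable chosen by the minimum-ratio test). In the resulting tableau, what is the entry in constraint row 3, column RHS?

Ratio test on column x3 — row 1: (97/5)/(7/5) = 97/7; row 2: entry -9/5 ≤ 0; row 3: (23/5)/(3/5) = 23/3. Minimum is 23/3 at row 3 (x2 leaves); pivot element 3/5.
Divide row 3 by 3/5; eliminate column x3 from the other rows.
In the new row 3, the RHS entry is the old entry divided by the pivot: (23/5)/(3/5) = 23/3.

23/3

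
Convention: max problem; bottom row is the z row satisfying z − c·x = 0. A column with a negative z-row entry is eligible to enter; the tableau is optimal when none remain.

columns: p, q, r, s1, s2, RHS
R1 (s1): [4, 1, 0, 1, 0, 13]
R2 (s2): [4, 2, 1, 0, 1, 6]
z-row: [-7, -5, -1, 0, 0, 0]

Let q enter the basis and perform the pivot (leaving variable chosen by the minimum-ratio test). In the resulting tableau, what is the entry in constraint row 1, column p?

2

Ratio test on column q — row 1: 13/1 = 13; row 2: 6/2 = 3. Minimum is 3 at row 2 (s2 leaves); pivot element 2.
Divide row 2 by 2; eliminate column q from the other rows.
Row 1 update in column p: 4 − 1·2 = 2.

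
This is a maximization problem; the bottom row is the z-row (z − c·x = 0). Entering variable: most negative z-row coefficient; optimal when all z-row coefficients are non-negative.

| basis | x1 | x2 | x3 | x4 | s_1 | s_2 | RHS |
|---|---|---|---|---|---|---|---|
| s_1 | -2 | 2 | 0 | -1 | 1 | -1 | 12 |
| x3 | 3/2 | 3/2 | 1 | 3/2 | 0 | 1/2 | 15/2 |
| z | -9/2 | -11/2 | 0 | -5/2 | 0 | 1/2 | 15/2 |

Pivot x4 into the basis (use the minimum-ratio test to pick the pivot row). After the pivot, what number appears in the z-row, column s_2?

4/3

Ratio test on column x4 — row 1: entry -1 ≤ 0; row 2: (15/2)/(3/2) = 5. Minimum is 5 at row 2 (x3 leaves); pivot element 3/2.
Divide row 2 by 3/2; eliminate column x4 from the other rows.
z-row update in column s_2: 1/2 − (-5/2)·(1/3) = 4/3.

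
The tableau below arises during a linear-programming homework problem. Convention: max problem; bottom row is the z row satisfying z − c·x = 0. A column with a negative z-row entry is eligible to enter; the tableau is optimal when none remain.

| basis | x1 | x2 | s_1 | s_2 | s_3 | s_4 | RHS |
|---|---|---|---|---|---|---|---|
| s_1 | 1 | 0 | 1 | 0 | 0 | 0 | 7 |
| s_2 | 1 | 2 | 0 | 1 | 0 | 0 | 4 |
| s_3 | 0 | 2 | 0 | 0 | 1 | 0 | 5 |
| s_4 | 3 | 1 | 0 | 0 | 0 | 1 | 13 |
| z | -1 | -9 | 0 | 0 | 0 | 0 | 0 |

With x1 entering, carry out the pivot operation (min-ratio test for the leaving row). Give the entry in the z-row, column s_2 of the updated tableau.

1

Ratio test on column x1 — row 1: 7/1 = 7; row 2: 4/1 = 4; row 3: entry 0 ≤ 0; row 4: 13/3 = 13/3. Minimum is 4 at row 2 (s_2 leaves); pivot element 1.
Divide row 2 by 1; eliminate column x1 from the other rows.
z-row update in column s_2: 0 − (-1)·1 = 1.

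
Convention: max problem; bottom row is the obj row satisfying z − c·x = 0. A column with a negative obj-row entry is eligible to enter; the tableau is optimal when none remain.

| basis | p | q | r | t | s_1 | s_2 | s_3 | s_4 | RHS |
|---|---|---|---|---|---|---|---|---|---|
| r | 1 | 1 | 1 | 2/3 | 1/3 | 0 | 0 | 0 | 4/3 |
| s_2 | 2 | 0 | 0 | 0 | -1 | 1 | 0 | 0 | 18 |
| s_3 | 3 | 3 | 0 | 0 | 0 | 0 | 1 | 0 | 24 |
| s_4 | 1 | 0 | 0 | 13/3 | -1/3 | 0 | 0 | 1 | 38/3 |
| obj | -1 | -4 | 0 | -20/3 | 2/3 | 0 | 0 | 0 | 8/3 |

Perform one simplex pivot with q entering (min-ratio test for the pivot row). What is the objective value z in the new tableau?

Ratio test on column q — row 1: (4/3)/1 = 4/3; row 2: entry 0 ≤ 0; row 3: 24/3 = 8; row 4: entry 0 ≤ 0. Minimum is 4/3 at row 1 (r leaves); pivot element 1.
Pivot on row 1; the obj-row RHS becomes 8/3 − (-4)·(4/3) = 8.

8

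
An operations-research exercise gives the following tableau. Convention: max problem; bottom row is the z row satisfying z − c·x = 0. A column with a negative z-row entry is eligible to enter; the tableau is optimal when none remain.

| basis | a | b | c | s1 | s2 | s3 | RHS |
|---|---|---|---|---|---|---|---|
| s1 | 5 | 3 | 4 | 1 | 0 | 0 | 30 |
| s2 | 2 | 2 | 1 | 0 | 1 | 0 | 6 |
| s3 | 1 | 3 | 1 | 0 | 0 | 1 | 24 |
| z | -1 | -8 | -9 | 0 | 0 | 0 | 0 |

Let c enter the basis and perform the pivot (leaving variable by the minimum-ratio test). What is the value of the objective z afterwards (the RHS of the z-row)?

Ratio test on column c — row 1: 30/4 = 15/2; row 2: 6/1 = 6; row 3: 24/1 = 24. Minimum is 6 at row 2 (s2 leaves); pivot element 1.
Pivot on row 2; the z-row RHS becomes 0 − (-9)·6 = 54.

54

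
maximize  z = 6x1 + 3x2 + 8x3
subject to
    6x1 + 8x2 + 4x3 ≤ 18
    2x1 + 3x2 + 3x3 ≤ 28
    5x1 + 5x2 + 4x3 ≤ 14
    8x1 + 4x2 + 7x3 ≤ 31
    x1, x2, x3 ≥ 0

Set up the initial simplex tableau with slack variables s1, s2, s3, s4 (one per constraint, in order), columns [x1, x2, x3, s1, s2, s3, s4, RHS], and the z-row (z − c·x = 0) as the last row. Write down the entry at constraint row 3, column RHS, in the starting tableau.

The RHS of constraint 3 is b_3 = 14.

14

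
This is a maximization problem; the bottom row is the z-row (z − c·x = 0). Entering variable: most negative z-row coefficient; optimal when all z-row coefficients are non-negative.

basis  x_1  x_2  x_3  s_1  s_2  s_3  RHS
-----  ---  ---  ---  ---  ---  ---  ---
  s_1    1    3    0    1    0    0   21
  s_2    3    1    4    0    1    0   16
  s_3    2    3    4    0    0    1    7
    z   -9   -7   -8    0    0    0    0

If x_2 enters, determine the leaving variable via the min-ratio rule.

Column x_2 entries and ratios — s_1: 21/3 = 7; s_2: 16/1 = 16; s_3: 7/3 = 7/3.
Smallest ratio is 7/3 in the row of s_3, so s_3 leaves.

s_3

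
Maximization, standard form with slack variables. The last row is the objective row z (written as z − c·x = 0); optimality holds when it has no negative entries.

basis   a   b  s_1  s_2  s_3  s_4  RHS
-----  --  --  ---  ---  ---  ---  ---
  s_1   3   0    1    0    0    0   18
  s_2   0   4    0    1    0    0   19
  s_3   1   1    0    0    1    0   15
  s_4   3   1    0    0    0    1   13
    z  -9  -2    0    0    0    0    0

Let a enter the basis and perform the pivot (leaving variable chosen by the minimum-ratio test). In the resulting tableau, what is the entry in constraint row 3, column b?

2/3

Ratio test on column a — row 1: 18/3 = 6; row 2: entry 0 ≤ 0; row 3: 15/1 = 15; row 4: 13/3 = 13/3. Minimum is 13/3 at row 4 (s_4 leaves); pivot element 3.
Divide row 4 by 3; eliminate column a from the other rows.
Row 3 update in column b: 1 − 1·(1/3) = 2/3.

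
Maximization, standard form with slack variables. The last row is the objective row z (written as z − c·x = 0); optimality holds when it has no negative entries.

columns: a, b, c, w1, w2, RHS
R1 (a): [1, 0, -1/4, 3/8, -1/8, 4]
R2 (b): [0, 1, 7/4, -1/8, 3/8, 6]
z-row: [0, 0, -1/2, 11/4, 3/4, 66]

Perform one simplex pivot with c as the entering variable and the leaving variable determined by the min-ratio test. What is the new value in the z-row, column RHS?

Ratio test on column c — row 1: entry -1/4 ≤ 0; row 2: 6/(7/4) = 24/7. Minimum is 24/7 at row 2 (b leaves); pivot element 7/4.
Divide row 2 by 7/4; eliminate column c from the other rows.
z-row update in column RHS: 66 − (-1/2)·(24/7) = 474/7.

474/7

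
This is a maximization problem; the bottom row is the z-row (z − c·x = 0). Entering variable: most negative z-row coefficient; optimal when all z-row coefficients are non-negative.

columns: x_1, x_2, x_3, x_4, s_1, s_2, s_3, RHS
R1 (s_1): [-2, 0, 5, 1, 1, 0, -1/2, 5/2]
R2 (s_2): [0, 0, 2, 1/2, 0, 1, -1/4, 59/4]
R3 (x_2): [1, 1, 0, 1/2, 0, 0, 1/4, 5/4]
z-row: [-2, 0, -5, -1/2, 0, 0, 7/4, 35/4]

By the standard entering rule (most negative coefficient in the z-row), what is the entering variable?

x_3

Negative z-row entries: x_1: -2, x_3: -5, x_4: -1/2.
The most negative is -5 in column x_3, so x_3 enters.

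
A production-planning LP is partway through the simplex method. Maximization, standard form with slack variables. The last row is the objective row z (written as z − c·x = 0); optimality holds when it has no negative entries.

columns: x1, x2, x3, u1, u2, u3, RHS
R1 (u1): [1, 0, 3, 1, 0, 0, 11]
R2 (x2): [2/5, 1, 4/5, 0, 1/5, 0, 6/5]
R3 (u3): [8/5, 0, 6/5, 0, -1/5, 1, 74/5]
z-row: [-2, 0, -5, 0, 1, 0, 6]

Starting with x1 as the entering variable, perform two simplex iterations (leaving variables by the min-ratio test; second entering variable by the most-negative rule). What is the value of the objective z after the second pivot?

Ratio test on column x1 — row 1: 11/1 = 11; row 2: (6/5)/(2/5) = 3; row 3: (74/5)/(8/5) = 37/4. Minimum is 3 at row 2 (x2 leaves); pivot element 2/5.
Pivot on row 2; the z-row RHS becomes 6 − (-2)·3 = 12.
Next entering variable (most negative z-row entry -1): x3.
Ratio test on column x3 — row 1: 8/1 = 8; row 2: 3/2 = 3/2; row 3: entry -2 ≤ 0. Minimum is 3/2 at row 2 (x1 leaves); pivot element 2.
After the second pivot the z-row RHS is 12 − (-1)·(3/2) = 27/2.

27/2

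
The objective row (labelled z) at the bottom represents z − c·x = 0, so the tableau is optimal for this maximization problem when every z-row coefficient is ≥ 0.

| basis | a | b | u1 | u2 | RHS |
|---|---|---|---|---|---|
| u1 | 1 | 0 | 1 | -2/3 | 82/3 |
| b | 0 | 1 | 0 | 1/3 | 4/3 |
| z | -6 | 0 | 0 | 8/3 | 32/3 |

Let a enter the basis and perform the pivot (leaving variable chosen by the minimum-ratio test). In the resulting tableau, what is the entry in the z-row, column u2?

Ratio test on column a — row 1: (82/3)/1 = 82/3; row 2: entry 0 ≤ 0. Minimum is 82/3 at row 1 (u1 leaves); pivot element 1.
Divide row 1 by 1; eliminate column a from the other rows.
z-row update in column u2: 8/3 − (-6)·(-2/3) = -4/3.

-4/3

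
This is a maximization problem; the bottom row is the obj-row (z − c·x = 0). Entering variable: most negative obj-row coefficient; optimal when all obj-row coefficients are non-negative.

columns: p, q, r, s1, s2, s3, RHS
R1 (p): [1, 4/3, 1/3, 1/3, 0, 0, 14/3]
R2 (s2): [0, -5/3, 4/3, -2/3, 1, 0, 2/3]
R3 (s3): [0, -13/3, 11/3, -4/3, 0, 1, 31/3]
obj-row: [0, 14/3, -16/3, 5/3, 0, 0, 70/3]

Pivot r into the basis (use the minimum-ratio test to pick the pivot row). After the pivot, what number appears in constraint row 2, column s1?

-1/2

Ratio test on column r — row 1: (14/3)/(1/3) = 14; row 2: (2/3)/(4/3) = 1/2; row 3: (31/3)/(11/3) = 31/11. Minimum is 1/2 at row 2 (s2 leaves); pivot element 4/3.
Divide row 2 by 4/3; eliminate column r from the other rows.
In the new row 2, the s1 entry is the old entry divided by the pivot: (-2/3)/(4/3) = -1/2.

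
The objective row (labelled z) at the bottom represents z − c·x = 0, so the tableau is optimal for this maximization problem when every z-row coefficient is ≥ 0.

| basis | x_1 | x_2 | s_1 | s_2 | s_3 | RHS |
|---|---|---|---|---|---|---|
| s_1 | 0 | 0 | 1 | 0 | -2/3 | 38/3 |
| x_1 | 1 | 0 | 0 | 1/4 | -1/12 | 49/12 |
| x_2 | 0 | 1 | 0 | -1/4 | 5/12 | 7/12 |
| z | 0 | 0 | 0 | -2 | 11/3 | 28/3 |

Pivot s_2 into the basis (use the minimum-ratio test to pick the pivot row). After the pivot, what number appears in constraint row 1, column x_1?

0

Ratio test on column s_2 — row 1: entry 0 ≤ 0; row 2: (49/12)/(1/4) = 49/3; row 3: entry -1/4 ≤ 0. Minimum is 49/3 at row 2 (x_1 leaves); pivot element 1/4.
Divide row 2 by 1/4; eliminate column s_2 from the other rows.
Row 1 update in column x_1: 0 − 0·4 = 0.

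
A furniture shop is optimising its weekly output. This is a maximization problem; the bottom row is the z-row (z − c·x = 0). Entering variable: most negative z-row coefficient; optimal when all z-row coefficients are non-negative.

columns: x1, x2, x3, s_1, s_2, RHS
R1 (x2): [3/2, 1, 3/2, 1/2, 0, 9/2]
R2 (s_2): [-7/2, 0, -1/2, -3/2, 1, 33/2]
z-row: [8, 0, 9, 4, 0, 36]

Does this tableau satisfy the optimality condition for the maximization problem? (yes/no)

Every z-row coefficient is ≥ 0, so the tableau is optimal.

yes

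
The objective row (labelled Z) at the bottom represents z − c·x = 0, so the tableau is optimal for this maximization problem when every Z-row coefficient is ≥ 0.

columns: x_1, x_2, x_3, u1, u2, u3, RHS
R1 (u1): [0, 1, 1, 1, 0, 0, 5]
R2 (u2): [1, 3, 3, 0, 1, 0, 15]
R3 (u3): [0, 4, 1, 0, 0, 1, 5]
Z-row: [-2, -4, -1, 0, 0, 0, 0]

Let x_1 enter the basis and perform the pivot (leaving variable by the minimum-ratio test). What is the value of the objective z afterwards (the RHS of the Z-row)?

30

Ratio test on column x_1 — row 1: entry 0 ≤ 0; row 2: 15/1 = 15; row 3: entry 0 ≤ 0. Minimum is 15 at row 2 (u2 leaves); pivot element 1.
Pivot on row 2; the Z-row RHS becomes 0 − (-2)·15 = 30.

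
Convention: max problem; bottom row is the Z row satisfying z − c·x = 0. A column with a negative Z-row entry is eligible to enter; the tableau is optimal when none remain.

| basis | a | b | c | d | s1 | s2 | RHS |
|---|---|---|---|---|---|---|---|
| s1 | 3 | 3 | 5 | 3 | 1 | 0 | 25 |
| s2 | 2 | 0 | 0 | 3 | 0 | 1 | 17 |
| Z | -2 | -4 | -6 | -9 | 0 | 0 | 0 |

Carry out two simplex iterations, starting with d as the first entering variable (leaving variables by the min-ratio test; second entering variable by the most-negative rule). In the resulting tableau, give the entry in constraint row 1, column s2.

Ratio test on column d — row 1: 25/3 = 25/3; row 2: 17/3 = 17/3. Minimum is 17/3 at row 2 (s2 leaves); pivot element 3.
Divide row 2 by 3; eliminate column d from the other rows.
Second iteration: most negative Z-row entry is -6 in column c, so c enters.
Ratio test on column c — row 1: 8/5 = 8/5; row 2: entry 0 ≤ 0. Minimum is 8/5 at row 1 (s1 leaves); pivot element 5.
Divide row 1 by 5; eliminate column c from the other rows.
After both pivots, the entry at constraint row 1, column s2 is -1/5.

-1/5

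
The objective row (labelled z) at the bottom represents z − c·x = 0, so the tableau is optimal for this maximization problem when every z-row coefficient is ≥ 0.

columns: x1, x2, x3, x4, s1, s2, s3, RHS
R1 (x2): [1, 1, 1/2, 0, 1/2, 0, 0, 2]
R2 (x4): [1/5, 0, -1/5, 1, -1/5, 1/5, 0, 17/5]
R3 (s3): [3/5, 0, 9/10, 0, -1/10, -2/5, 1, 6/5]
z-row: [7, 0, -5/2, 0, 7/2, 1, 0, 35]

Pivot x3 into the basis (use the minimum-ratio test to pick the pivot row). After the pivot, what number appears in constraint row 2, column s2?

Ratio test on column x3 — row 1: 2/(1/2) = 4; row 2: entry -1/5 ≤ 0; row 3: (6/5)/(9/10) = 4/3. Minimum is 4/3 at row 3 (s3 leaves); pivot element 9/10.
Divide row 3 by 9/10; eliminate column x3 from the other rows.
Row 2 update in column s2: 1/5 − (-1/5)·(-4/9) = 1/9.

1/9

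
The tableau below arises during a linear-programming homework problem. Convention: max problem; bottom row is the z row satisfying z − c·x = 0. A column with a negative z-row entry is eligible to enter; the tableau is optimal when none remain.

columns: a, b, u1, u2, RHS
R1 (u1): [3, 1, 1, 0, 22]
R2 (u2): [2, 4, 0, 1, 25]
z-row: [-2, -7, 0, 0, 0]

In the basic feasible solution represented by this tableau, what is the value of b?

b is not in the basis, so in the current basic feasible solution b = 0.

0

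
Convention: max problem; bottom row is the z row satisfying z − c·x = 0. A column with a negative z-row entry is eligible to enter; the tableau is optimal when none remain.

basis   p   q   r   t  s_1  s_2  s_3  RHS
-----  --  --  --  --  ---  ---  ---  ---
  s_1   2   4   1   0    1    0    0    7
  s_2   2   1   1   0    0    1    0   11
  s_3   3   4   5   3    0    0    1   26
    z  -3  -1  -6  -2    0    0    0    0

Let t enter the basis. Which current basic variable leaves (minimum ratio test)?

s_3

Column t entries and ratios — s_1: 0 ≤ 0, skip; s_2: 0 ≤ 0, skip; s_3: 26/3 = 26/3.
Smallest ratio is 26/3 in the row of s_3, so s_3 leaves.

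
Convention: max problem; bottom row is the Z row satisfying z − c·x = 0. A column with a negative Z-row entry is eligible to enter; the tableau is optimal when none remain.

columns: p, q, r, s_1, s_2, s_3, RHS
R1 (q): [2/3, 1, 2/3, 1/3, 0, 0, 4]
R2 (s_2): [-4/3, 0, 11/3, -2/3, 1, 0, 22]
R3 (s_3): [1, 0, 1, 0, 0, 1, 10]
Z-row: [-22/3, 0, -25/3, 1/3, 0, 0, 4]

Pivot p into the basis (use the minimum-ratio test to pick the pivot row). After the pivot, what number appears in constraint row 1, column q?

3/2

Ratio test on column p — row 1: 4/(2/3) = 6; row 2: entry -4/3 ≤ 0; row 3: 10/1 = 10. Minimum is 6 at row 1 (q leaves); pivot element 2/3.
Divide row 1 by 2/3; eliminate column p from the other rows.
In the new row 1, the q entry is the old entry divided by the pivot: 1/(2/3) = 3/2.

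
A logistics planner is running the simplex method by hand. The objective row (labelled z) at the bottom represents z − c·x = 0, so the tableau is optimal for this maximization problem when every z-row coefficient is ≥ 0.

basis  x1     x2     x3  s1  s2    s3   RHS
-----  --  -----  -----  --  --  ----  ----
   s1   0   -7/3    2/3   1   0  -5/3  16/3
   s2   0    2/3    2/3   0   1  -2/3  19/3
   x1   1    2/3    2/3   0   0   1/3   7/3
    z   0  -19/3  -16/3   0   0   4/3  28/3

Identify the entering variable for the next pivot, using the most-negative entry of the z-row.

Negative z-row entries: x2: -19/3, x3: -16/3.
The most negative is -19/3 in column x2, so x2 enters.

x2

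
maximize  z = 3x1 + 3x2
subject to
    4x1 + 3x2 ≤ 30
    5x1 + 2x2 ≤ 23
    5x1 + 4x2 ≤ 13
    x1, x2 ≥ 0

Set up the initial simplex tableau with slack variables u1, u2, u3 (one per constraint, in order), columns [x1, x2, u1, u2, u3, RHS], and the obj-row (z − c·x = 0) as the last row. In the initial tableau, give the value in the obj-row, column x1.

-3

The obj-row carries the negated objective coefficients: the x1 entry is -3.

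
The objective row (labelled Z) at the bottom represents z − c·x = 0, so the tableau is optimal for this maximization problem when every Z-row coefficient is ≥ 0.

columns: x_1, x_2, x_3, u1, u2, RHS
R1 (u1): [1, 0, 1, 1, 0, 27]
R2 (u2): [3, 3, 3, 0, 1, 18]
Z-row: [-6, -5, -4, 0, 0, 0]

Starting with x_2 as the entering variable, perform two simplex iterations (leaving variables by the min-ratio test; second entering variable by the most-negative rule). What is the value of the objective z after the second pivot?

36

Ratio test on column x_2 — row 1: entry 0 ≤ 0; row 2: 18/3 = 6. Minimum is 6 at row 2 (u2 leaves); pivot element 3.
Pivot on row 2; the Z-row RHS becomes 0 − (-5)·6 = 30.
Next entering variable (most negative Z-row entry -1): x_1.
Ratio test on column x_1 — row 1: 27/1 = 27; row 2: 6/1 = 6. Minimum is 6 at row 2 (x_2 leaves); pivot element 1.
After the second pivot the Z-row RHS is 30 − (-1)·6 = 36.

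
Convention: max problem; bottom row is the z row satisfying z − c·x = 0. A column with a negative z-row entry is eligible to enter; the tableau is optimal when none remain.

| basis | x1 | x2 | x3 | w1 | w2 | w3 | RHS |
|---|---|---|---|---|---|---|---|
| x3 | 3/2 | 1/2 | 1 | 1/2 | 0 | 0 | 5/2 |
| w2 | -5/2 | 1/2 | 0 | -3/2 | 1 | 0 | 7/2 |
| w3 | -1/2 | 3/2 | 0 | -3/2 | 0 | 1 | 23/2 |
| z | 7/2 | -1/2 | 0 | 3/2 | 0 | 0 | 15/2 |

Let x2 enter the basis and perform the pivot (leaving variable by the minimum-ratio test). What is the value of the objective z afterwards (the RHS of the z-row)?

10

Ratio test on column x2 — row 1: (5/2)/(1/2) = 5; row 2: (7/2)/(1/2) = 7; row 3: (23/2)/(3/2) = 23/3. Minimum is 5 at row 1 (x3 leaves); pivot element 1/2.
Pivot on row 1; the z-row RHS becomes 15/2 − (-1/2)·5 = 10.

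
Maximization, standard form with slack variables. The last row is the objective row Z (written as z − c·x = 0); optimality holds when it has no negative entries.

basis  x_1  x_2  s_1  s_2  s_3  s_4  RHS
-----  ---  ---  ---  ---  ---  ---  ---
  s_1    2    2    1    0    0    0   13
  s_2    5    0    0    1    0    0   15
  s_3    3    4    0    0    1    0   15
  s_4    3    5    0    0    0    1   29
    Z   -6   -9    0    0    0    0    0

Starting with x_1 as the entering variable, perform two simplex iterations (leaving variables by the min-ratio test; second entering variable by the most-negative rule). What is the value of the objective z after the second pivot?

63/2

Ratio test on column x_1 — row 1: 13/2 = 13/2; row 2: 15/5 = 3; row 3: 15/3 = 5; row 4: 29/3 = 29/3. Minimum is 3 at row 2 (s_2 leaves); pivot element 5.
Pivot on row 2; the Z-row RHS becomes 0 − (-6)·3 = 18.
Next entering variable (most negative Z-row entry -9): x_2.
Ratio test on column x_2 — row 1: 7/2 = 7/2; row 2: entry 0 ≤ 0; row 3: 6/4 = 3/2; row 4: 20/5 = 4. Minimum is 3/2 at row 3 (s_3 leaves); pivot element 4.
After the second pivot the Z-row RHS is 18 − (-9)·(3/2) = 63/2.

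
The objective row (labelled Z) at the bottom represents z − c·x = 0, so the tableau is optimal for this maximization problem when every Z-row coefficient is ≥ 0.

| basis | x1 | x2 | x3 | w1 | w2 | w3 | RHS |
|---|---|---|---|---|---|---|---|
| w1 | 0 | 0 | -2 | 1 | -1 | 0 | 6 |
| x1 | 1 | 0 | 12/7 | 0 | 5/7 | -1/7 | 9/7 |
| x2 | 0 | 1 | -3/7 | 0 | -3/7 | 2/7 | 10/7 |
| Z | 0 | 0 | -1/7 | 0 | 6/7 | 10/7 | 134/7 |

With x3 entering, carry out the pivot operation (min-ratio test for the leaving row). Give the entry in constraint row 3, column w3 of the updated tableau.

Ratio test on column x3 — row 1: entry -2 ≤ 0; row 2: (9/7)/(12/7) = 3/4; row 3: entry -3/7 ≤ 0. Minimum is 3/4 at row 2 (x1 leaves); pivot element 12/7.
Divide row 2 by 12/7; eliminate column x3 from the other rows.
Row 3 update in column w3: 2/7 − (-3/7)·(-1/12) = 1/4.

1/4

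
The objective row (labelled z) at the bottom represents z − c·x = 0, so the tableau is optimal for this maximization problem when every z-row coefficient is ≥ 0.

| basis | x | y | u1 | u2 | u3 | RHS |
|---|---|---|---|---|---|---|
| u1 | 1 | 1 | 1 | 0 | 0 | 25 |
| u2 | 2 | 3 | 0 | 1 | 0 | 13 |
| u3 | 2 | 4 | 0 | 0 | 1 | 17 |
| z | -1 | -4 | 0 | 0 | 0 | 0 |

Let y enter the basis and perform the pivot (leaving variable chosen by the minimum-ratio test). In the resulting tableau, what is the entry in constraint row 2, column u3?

-3/4

Ratio test on column y — row 1: 25/1 = 25; row 2: 13/3 = 13/3; row 3: 17/4 = 17/4. Minimum is 17/4 at row 3 (u3 leaves); pivot element 4.
Divide row 3 by 4; eliminate column y from the other rows.
Row 2 update in column u3: 0 − 3·(1/4) = -3/4.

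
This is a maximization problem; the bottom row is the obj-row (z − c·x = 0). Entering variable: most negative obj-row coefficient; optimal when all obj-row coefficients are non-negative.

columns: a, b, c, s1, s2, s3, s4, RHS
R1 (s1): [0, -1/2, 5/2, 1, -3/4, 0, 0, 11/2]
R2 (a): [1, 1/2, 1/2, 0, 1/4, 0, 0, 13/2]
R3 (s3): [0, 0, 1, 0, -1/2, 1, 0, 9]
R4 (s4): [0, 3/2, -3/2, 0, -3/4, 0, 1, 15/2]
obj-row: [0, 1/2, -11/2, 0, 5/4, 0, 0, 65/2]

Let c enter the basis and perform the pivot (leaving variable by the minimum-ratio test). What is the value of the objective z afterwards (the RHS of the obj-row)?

223/5

Ratio test on column c — row 1: (11/2)/(5/2) = 11/5; row 2: (13/2)/(1/2) = 13; row 3: 9/1 = 9; row 4: entry -3/2 ≤ 0. Minimum is 11/5 at row 1 (s1 leaves); pivot element 5/2.
Pivot on row 1; the obj-row RHS becomes 65/2 − (-11/2)·(11/5) = 223/5.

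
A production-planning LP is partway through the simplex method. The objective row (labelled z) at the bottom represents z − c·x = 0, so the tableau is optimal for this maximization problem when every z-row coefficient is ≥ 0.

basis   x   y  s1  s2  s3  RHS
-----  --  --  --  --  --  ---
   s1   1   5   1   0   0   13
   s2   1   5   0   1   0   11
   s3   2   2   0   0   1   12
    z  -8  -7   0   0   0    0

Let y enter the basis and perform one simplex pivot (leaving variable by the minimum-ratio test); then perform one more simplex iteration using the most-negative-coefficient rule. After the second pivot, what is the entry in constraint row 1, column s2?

Ratio test on column y — row 1: 13/5 = 13/5; row 2: 11/5 = 11/5; row 3: 12/2 = 6. Minimum is 11/5 at row 2 (s2 leaves); pivot element 5.
Divide row 2 by 5; eliminate column y from the other rows.
Second iteration: most negative z-row entry is -33/5 in column x, so x enters.
Ratio test on column x — row 1: entry 0 ≤ 0; row 2: (11/5)/(1/5) = 11; row 3: (38/5)/(8/5) = 19/4. Minimum is 19/4 at row 3 (s3 leaves); pivot element 8/5.
Divide row 3 by 8/5; eliminate column x from the other rows.
After both pivots, the entry at constraint row 1, column s2 is -1.

-1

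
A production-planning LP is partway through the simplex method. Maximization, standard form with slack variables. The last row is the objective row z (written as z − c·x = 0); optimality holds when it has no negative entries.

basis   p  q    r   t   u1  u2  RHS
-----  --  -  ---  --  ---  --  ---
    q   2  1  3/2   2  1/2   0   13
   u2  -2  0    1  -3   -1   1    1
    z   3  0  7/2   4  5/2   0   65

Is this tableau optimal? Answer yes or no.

Every z-row coefficient is ≥ 0, so the tableau is optimal.

yes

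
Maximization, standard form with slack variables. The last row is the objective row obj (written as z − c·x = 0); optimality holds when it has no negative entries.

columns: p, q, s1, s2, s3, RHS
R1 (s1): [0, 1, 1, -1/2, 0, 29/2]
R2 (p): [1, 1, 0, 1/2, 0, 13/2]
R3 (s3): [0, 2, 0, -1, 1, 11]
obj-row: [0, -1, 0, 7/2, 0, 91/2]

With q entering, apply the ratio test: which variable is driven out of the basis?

s3

Column q entries and ratios — s1: (29/2)/1 = 29/2; p: (13/2)/1 = 13/2; s3: 11/2 = 11/2.
Smallest ratio is 11/2 in the row of s3, so s3 leaves.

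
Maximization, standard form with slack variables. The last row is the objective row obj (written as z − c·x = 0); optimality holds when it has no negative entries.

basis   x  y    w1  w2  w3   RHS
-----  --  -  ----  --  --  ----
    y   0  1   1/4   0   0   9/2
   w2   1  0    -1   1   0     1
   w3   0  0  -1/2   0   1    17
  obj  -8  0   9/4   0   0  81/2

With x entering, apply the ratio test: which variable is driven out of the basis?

Column x entries and ratios — y: 0 ≤ 0, skip; w2: 1/1 = 1; w3: 0 ≤ 0, skip.
Smallest ratio is 1 in the row of w2, so w2 leaves.

w2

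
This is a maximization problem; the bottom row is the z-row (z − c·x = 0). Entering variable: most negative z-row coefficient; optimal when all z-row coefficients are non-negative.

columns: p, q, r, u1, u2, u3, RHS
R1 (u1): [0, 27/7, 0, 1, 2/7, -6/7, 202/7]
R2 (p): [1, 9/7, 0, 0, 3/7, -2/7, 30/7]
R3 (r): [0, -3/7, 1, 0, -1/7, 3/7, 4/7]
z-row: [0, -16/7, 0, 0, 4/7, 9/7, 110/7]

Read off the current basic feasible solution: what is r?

r is basic (row 3); its value is the RHS of that row, 4/7.

4/7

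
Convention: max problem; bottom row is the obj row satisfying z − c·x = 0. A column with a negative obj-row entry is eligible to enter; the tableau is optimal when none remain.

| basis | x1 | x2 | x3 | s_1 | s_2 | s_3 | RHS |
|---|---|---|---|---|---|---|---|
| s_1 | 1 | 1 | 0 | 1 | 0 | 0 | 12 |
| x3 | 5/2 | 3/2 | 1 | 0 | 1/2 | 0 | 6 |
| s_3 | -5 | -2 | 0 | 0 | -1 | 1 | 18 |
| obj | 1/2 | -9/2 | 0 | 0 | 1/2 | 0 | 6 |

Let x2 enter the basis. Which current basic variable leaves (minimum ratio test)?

Column x2 entries and ratios — s_1: 12/1 = 12; x3: 6/(3/2) = 4; s_3: -2 ≤ 0, skip.
Smallest ratio is 4 in the row of x3, so x3 leaves.

x3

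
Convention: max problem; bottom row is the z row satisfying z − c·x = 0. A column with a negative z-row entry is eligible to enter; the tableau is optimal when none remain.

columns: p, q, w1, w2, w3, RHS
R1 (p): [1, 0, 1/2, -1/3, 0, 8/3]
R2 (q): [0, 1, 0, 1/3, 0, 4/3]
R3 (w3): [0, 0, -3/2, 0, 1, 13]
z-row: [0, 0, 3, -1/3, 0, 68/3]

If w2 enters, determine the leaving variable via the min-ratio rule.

Column w2 entries and ratios — p: -1/3 ≤ 0, skip; q: (4/3)/(1/3) = 4; w3: 0 ≤ 0, skip.
Smallest ratio is 4 in the row of q, so q leaves.

q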